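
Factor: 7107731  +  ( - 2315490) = 4792241^1 = 4792241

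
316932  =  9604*33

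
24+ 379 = 403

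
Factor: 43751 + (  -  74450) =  - 3^4*379^1 = -30699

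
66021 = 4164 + 61857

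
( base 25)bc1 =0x1c08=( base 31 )7ef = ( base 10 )7176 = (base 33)6jf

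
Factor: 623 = 7^1*89^1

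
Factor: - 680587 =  -680587^1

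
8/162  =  4/81 = 0.05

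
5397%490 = 7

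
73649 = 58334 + 15315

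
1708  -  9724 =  - 8016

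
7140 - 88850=  -  81710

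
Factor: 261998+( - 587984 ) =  - 2^1*3^1*54331^1   =  -  325986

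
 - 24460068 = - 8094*3022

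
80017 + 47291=127308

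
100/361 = 100/361 = 0.28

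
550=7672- 7122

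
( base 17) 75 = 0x7c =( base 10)124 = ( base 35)3J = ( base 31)40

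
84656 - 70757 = 13899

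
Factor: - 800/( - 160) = 5^1 = 5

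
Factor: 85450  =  2^1*5^2*1709^1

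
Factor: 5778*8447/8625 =16268922/2875 = 2^1* 3^2*5^(-3) * 23^( - 1 )*107^1*8447^1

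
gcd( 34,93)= 1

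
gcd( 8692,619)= 1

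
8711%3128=2455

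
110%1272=110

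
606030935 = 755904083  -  149873148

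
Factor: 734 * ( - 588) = -431592=- 2^3*3^1*7^2  *367^1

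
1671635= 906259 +765376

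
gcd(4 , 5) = 1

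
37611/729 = 1393/27 = 51.59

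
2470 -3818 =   -  1348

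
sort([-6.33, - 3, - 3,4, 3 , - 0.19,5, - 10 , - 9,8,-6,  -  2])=[-10, - 9 ,-6.33,-6 , - 3,  -  3, - 2, - 0.19,3,4, 5, 8]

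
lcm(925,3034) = 75850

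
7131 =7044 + 87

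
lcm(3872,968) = 3872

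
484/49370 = 242/24685 = 0.01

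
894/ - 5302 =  - 447/2651 = - 0.17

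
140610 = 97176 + 43434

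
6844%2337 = 2170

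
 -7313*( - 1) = 7313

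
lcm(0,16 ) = 0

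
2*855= 1710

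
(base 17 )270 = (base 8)1271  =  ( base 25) 12m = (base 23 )177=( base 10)697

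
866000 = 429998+436002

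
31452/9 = 10484/3= 3494.67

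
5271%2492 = 287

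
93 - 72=21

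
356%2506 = 356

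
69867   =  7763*9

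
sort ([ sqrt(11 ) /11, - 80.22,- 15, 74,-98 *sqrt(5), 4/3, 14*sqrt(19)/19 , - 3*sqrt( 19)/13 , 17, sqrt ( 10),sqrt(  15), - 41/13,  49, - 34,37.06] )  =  [ - 98*sqrt( 5), - 80.22 , - 34, - 15, - 41/13, - 3*sqrt(19)/13,sqrt( 11) /11,4/3,sqrt( 10),  14 * sqrt( 19)/19,sqrt ( 15), 17, 37.06,49, 74 ] 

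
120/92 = 30/23 = 1.30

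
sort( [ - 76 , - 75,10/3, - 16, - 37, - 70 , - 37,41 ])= [ - 76,  -  75, - 70,-37, - 37 ,-16  ,  10/3,41 ] 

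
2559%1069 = 421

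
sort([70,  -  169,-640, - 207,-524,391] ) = [ - 640, - 524, - 207, - 169 , 70,391 ] 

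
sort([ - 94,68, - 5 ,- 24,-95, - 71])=[ - 95, - 94, - 71, - 24, - 5,68]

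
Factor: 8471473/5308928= 817/512 =2^(-9)* 19^1*43^1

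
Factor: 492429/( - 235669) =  - 3^1*179^1*257^( - 1) = -  537/257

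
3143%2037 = 1106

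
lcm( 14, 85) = 1190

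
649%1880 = 649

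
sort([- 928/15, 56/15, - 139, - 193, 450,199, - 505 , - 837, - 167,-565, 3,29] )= [ - 837, - 565, - 505, - 193,-167, - 139, -928/15,3, 56/15, 29, 199,450]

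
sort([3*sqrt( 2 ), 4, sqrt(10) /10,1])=[sqrt(10)/10,1,4, 3 * sqrt( 2)] 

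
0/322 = 0 = 0.00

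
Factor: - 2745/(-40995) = 61^1*911^( - 1)= 61/911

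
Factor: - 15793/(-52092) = 2^( - 2)*3^( - 2)*17^1*929^1*1447^( - 1)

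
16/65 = 16/65 = 0.25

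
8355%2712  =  219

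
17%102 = 17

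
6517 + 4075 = 10592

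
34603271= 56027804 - 21424533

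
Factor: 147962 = 2^1*167^1*443^1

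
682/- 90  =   - 8+19/45=-7.58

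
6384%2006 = 366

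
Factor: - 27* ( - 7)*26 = 2^1  *  3^3 * 7^1*13^1  =  4914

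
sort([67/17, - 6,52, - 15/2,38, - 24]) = [ - 24, - 15/2, - 6,67/17,  38, 52] 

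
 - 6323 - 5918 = - 12241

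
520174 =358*1453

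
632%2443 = 632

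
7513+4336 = 11849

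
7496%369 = 116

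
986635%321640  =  21715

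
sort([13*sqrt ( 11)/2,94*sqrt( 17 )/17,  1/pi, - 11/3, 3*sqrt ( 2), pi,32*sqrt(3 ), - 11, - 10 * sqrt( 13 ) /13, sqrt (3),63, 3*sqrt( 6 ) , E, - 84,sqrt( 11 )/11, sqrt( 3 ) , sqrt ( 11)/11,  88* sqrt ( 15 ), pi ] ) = [ - 84,-11,-11/3,-10*sqrt( 13 ) /13, sqrt( 11)/11,sqrt( 11)/11, 1/pi,  sqrt(3),sqrt( 3), E,pi, pi, 3*sqrt(2), 3*sqrt(6 ),13 * sqrt( 11)/2,  94*sqrt( 17 )/17,32 *sqrt(3),63, 88*sqrt ( 15)]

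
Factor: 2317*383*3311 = 7^2 *11^1*43^1*331^1*383^1 = 2938217821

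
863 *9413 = 8123419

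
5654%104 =38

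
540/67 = 540/67= 8.06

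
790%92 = 54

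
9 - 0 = 9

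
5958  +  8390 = 14348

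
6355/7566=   6355/7566 = 0.84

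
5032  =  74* 68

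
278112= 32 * 8691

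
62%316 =62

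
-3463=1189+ - 4652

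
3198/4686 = 533/781=   0.68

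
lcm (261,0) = 0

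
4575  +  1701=6276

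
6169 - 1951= 4218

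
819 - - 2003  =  2822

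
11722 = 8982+2740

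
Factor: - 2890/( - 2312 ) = 2^ ( - 2)*5^1= 5/4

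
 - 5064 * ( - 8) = 40512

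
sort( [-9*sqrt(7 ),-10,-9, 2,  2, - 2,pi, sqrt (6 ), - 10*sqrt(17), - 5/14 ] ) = [ - 10*sqrt( 17),  -  9*sqrt( 7), - 10,-9,- 2,-5/14,2,  2, sqrt( 6 ),  pi] 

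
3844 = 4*961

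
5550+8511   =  14061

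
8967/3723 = 2989/1241 =2.41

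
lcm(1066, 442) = 18122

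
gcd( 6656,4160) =832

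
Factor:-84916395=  - 3^2*5^1*331^1*5701^1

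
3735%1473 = 789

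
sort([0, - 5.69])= [ - 5.69,0]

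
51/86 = 51/86 = 0.59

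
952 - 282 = 670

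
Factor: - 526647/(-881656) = 2^( - 3)*3^1*11^1*191^(-1)* 577^( - 1 )  *  15959^1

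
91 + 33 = 124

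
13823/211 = 65+108/211 = 65.51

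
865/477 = 865/477 = 1.81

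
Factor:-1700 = -2^2*5^2*17^1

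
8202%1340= 162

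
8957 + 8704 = 17661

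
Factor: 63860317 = 587^1 * 108791^1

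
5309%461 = 238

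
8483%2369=1376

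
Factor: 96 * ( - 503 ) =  - 2^5 * 3^1*503^1 = - 48288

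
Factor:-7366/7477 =  -  2^1 * 29^1 * 127^1*7477^(  -  1) 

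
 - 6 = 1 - 7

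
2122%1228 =894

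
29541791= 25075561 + 4466230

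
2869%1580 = 1289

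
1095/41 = 26 + 29/41=26.71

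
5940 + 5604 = 11544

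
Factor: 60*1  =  2^2*3^1*5^1 = 60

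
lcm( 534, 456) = 40584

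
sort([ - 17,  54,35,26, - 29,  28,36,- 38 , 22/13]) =[ - 38, - 29 , - 17,22/13,26 , 28, 35,  36, 54 ] 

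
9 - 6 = 3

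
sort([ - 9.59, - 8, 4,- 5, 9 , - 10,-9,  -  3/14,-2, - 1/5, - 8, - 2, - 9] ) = [  -  10, - 9.59, - 9, - 9, - 8, - 8,  -  5, -2,-2, - 3/14,  -  1/5,4, 9]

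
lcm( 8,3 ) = 24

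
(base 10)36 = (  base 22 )1e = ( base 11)33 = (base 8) 44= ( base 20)1G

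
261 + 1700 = 1961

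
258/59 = 258/59 = 4.37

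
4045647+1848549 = 5894196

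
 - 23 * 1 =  - 23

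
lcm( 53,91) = 4823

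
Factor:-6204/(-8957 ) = 2^2*3^1 * 11^1*13^(-2)*47^1 * 53^( - 1 )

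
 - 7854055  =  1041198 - 8895253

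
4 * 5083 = 20332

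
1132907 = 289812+843095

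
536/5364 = 134/1341 = 0.10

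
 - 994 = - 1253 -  -259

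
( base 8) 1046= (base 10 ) 550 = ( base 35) FP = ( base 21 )154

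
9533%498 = 71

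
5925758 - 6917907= - 992149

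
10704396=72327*148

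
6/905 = 6/905  =  0.01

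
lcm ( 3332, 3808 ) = 26656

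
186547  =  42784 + 143763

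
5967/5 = 1193+2/5 = 1193.40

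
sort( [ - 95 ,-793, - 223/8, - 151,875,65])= [ - 793, - 151, - 95,  -  223/8,  65,875]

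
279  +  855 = 1134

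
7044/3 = 2348 = 2348.00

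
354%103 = 45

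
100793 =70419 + 30374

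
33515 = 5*6703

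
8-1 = 7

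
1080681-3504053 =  - 2423372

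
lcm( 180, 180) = 180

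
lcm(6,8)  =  24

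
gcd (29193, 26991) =3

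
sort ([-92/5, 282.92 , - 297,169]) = [ - 297,-92/5,169, 282.92]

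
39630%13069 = 423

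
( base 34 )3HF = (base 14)16A1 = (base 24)715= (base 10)4061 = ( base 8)7735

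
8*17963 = 143704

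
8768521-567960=8200561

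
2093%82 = 43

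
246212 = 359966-113754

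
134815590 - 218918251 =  - 84102661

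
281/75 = 281/75 = 3.75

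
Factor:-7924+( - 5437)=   - 13361 = -31^1*431^1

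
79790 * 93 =7420470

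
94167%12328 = 7871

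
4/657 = 4/657 = 0.01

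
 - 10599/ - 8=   1324 + 7/8 = 1324.88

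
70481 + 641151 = 711632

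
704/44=16  =  16.00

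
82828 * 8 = 662624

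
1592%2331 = 1592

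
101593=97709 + 3884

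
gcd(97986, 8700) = 6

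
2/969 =2/969 =0.00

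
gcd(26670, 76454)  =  1778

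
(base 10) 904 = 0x388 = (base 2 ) 1110001000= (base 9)1214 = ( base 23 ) 1g7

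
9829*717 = 7047393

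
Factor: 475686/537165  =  766/865 = 2^1*5^(  -  1 )*173^( -1)*383^1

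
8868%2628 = 984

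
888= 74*12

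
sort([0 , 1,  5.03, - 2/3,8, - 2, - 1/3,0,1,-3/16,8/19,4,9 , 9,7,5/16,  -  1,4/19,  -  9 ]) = [-9,- 2, - 1,-2/3,  -  1/3 , -3/16,0,0,  4/19,5/16,8/19,1, 1,4,5.03, 7, 8,9,9 ] 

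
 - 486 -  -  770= 284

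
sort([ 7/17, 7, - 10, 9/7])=[ - 10, 7/17, 9/7, 7 ] 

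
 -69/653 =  - 69/653 =-0.11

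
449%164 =121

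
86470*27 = 2334690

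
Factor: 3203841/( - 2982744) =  - 1067947/994248 =-2^( - 3)*3^( - 3 )*223^1*4603^( - 1)*4789^1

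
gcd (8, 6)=2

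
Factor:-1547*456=- 2^3 * 3^1*7^1*13^1*17^1*19^1 = - 705432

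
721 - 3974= - 3253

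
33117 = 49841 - 16724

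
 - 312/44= - 78/11 =- 7.09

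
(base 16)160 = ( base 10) 352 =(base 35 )a2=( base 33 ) am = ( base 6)1344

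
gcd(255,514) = 1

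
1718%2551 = 1718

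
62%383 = 62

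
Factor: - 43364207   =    -  43364207^1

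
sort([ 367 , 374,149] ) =[ 149 , 367, 374 ] 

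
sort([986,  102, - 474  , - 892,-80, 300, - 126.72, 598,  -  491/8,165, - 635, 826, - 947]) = [ - 947,-892, - 635,- 474,-126.72 ,- 80,  -  491/8,  102,165, 300,598 , 826,986] 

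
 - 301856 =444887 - 746743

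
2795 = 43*65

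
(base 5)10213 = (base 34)k3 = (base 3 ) 221022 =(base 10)683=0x2ab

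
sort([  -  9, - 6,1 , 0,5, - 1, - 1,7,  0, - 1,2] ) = [ - 9, - 6, - 1, -1, - 1, 0, 0, 1, 2,5 , 7] 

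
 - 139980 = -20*6999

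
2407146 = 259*9294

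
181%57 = 10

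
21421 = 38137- 16716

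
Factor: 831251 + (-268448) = 562803 = 3^1 * 29^1*6469^1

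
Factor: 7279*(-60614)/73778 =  - 220604653/36889= - 29^1*37^ ( - 1)*251^1*997^( - 1)*30307^1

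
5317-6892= - 1575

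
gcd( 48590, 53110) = 1130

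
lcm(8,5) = 40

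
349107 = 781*447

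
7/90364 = 7/90364 = 0.00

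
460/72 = 115/18 = 6.39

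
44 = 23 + 21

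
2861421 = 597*4793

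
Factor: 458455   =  5^1 * 91691^1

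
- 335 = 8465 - 8800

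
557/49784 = 557/49784 = 0.01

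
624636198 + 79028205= 703664403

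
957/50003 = 957/50003 =0.02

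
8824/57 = 8824/57 = 154.81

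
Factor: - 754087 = - 29^1* 26003^1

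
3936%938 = 184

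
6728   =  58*116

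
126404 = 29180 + 97224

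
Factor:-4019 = -4019^1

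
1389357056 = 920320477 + 469036579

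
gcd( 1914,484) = 22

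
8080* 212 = 1712960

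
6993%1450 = 1193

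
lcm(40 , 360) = 360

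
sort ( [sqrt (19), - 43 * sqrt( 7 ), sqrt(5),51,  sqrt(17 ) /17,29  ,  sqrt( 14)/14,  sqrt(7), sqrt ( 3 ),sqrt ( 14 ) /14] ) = [-43*sqrt(7),sqrt ( 17 ) /17 , sqrt(14)/14,sqrt(14 ) /14, sqrt(3),sqrt(5 ),sqrt(7 ) , sqrt ( 19),  29,51]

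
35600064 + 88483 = 35688547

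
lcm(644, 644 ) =644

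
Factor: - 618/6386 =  - 3/31 = -3^1*31^( - 1)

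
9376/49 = 9376/49 = 191.35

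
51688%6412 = 392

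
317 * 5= 1585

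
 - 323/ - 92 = 323/92 = 3.51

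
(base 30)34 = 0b1011110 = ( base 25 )3j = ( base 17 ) 59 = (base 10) 94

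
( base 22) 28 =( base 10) 52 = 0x34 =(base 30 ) 1M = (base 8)64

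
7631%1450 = 381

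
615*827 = 508605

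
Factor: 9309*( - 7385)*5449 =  - 3^1*5^1*7^1*29^1*107^1*211^1*5449^1 = - 374602212285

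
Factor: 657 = 3^2*73^1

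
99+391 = 490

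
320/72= 40/9  =  4.44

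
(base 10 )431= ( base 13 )272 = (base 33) d2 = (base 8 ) 657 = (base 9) 528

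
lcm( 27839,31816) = 222712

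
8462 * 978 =8275836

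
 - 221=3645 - 3866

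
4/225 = 4/225 = 0.02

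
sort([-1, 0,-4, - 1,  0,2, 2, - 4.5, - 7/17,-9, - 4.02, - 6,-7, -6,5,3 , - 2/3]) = [ -9, - 7,  -  6, -6,-4.5 , - 4.02,  -  4, - 1, - 1,  -  2/3, - 7/17, 0,0, 2,  2, 3,5]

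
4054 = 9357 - 5303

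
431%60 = 11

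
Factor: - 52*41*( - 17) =2^2*13^1*17^1*41^1=36244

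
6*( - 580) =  - 3480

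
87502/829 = 105+457/829 = 105.55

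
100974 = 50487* 2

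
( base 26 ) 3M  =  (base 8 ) 144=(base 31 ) 37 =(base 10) 100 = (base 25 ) 40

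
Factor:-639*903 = - 577017 =- 3^3*7^1*43^1*71^1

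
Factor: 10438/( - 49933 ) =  - 2^1*13^( - 1 )*17^1*23^( - 1 )*167^( - 1 )*307^1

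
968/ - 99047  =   - 968/99047  =  - 0.01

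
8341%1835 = 1001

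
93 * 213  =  19809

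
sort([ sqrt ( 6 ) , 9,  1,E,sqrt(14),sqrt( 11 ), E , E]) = [1, sqrt( 6), E,E,E , sqrt (11),sqrt (14) , 9]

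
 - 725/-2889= 725/2889 = 0.25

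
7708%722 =488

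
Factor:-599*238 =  - 2^1*7^1*17^1 * 599^1=   -142562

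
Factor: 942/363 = 2^1*11^( - 2)*157^1  =  314/121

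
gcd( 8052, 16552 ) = 4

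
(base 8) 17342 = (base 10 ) 7906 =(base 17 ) 1a61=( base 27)amm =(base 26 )bi2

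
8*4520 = 36160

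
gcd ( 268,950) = 2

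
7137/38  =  7137/38=   187.82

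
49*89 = 4361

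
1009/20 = 50 + 9/20 = 50.45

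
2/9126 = 1/4563 =0.00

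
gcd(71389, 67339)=1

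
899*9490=8531510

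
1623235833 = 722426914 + 900808919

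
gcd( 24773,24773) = 24773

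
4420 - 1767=2653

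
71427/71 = 71427/71  =  1006.01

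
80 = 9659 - 9579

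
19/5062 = 19/5062 = 0.00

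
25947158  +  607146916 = 633094074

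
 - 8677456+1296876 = -7380580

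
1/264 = 1/264 = 0.00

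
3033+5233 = 8266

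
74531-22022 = 52509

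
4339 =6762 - 2423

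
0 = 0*650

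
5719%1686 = 661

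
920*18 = 16560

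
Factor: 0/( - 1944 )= 0^1 = 0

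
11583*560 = 6486480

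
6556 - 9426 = -2870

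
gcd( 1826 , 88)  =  22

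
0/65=0 = 0.00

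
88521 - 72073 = 16448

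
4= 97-93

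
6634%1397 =1046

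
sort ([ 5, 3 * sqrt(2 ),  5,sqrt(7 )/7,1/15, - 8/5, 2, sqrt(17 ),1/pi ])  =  [ - 8/5,1/15, 1/pi , sqrt(7) /7, 2,sqrt(17 ),  3*sqrt(2),5,5 ]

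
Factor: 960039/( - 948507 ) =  - 333/329 = - 3^2*7^( - 1 )*37^1*47^( - 1 )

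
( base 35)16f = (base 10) 1450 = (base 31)1fo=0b10110101010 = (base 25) 280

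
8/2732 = 2/683 = 0.00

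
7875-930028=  - 922153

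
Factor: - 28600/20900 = -2^1 * 13^1*19^( - 1) = -26/19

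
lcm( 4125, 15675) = 78375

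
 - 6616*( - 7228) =47820448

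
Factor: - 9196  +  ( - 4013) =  - 13209 = -3^1*7^1*17^1 * 37^1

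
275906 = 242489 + 33417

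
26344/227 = 26344/227 = 116.05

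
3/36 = 1/12 = 0.08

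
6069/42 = 144 + 1/2 = 144.50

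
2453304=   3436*714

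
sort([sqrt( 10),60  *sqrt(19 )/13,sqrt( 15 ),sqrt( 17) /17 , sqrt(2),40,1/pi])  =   [ sqrt( 17) /17,1/pi, sqrt ( 2 ) , sqrt( 10 ),sqrt( 15),60*sqrt ( 19) /13,40 ] 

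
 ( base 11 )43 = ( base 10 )47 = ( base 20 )27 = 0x2f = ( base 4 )233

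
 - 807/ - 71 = 807/71  =  11.37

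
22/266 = 11/133=0.08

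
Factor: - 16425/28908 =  - 2^( - 2 )*5^2*11^( -1 ) = - 25/44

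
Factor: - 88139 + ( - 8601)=-96740= -  2^2*5^1*7^1*691^1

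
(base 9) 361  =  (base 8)452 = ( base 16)12A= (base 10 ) 298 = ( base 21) e4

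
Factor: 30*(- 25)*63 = -47250  =  -  2^1*3^3*5^3 * 7^1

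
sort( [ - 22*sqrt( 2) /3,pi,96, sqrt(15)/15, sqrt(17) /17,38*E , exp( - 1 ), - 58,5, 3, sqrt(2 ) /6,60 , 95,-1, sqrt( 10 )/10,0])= [ - 58, - 22*sqrt(2 ) /3, - 1, 0,sqrt(2 )/6, sqrt(17 ) /17,sqrt(15 )/15 , sqrt( 10)/10, exp(-1 ), 3 , pi,5, 60, 95 , 96, 38*E ]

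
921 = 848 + 73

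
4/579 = 4/579 = 0.01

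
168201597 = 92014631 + 76186966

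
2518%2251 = 267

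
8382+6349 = 14731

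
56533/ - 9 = -6282+5/9 = - 6281.44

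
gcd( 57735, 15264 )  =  9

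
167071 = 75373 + 91698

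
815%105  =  80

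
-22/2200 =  - 1/100 = - 0.01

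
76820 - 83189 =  - 6369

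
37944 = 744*51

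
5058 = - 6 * ( -843 ) 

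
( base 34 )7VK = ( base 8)21716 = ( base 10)9166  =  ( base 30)A5G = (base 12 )537A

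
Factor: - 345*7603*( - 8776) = 23019755160 = 2^3 * 3^1*5^1 *23^1*1097^1*7603^1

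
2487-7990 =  - 5503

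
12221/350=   34 + 321/350 = 34.92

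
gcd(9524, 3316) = 4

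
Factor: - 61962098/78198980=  - 30981049/39099490= -  2^( - 1 )*5^( - 1) * 11^1*17^( - 1)*127^( - 1) *1811^(-1)*2816459^1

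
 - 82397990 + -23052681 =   -  105450671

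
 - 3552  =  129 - 3681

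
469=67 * 7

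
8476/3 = 2825 + 1/3 = 2825.33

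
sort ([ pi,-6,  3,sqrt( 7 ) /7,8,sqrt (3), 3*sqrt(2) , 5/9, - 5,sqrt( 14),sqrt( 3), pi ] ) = [ -6, - 5, sqrt(7)/7,  5/9, sqrt(3) , sqrt(3), 3,pi,pi,sqrt( 14),3*sqrt(2 ),8 ]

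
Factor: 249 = 3^1 * 83^1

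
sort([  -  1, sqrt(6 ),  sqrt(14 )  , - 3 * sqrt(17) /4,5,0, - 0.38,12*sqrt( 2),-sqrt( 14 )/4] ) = [ - 3*sqrt (17)/4, - 1, - sqrt ( 14)/4, - 0.38,0,sqrt( 6 ),sqrt(14 ),5, 12*sqrt( 2 )]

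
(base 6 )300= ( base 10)108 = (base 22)4K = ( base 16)6C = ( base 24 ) 4c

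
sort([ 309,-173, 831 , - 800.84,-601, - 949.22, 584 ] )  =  [-949.22,  -  800.84, - 601 , - 173,309 , 584, 831 ]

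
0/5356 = 0 =0.00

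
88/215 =88/215 = 0.41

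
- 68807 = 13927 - 82734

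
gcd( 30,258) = 6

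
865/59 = 14 + 39/59 = 14.66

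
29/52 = 29/52 = 0.56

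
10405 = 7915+2490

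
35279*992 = 34996768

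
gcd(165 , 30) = 15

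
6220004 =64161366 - 57941362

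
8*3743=29944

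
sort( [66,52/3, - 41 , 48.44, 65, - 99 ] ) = [ - 99,-41,52/3 , 48.44,65,66]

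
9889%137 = 25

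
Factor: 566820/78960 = 201/28 = 2^ ( -2)*3^1 * 7^ (  -  1)*67^1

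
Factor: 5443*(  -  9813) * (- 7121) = 3^1*3271^1* 5443^1 * 7121^1 = 380347984239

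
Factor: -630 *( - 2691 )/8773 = 2^1*3^4 *5^1 *7^1 * 13^1*23^1 * 31^( - 1)*283^( - 1) = 1695330/8773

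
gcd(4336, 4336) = 4336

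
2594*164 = 425416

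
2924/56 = 52 + 3/14 = 52.21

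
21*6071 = 127491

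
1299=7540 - 6241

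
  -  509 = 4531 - 5040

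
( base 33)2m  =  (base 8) 130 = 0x58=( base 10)88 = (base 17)53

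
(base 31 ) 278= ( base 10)2147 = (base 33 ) 1W2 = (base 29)2G1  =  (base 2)100001100011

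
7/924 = 1/132 = 0.01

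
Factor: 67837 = 7^1*11^1*881^1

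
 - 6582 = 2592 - 9174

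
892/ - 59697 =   -  892/59697  =  -0.01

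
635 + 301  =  936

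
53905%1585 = 15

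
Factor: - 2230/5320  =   - 223/532 = - 2^( - 2 )*7^( - 1)*19^( -1)*223^1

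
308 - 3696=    - 3388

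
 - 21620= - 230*94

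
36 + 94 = 130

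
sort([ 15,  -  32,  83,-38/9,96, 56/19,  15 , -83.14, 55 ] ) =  [ - 83.14, - 32, - 38/9, 56/19, 15,  15,55, 83, 96] 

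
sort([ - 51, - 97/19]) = [ - 51,-97/19]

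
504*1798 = 906192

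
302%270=32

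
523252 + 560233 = 1083485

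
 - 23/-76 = 23/76  =  0.30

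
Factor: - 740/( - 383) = 2^2 *5^1*37^1*383^( - 1 ) 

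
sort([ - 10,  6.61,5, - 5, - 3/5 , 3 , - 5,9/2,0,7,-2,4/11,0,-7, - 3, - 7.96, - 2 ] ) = [ - 10, - 7.96, - 7, - 5, - 5, - 3,-2,  -  2 , - 3/5,0,0,4/11,3,9/2,5,6.61, 7]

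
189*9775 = 1847475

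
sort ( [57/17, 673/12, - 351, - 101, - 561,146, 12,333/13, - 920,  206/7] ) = [-920,- 561, - 351, - 101, 57/17,12, 333/13,206/7,673/12, 146]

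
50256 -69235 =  - 18979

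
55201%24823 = 5555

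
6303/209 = 30+3/19 = 30.16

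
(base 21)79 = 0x9C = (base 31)51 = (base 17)93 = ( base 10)156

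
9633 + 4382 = 14015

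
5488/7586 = 2744/3793= 0.72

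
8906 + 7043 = 15949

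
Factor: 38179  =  73^1*523^1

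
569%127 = 61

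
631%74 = 39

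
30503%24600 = 5903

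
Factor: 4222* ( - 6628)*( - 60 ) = 1679004960 = 2^5*3^1 * 5^1 * 1657^1  *2111^1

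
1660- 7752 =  - 6092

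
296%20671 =296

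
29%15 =14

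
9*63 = 567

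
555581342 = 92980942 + 462600400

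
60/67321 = 60/67321= 0.00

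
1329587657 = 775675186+553912471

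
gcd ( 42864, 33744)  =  912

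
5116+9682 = 14798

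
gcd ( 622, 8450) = 2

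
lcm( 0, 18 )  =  0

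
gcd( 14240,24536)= 8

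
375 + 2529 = 2904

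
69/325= 69/325 = 0.21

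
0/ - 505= 0/1 =- 0.00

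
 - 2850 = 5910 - 8760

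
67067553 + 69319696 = 136387249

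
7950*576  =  4579200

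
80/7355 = 16/1471 = 0.01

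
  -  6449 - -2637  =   - 3812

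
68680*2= 137360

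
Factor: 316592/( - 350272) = - 47/52 =- 2^( - 2 )*13^(-1 )*47^1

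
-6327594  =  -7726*819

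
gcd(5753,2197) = 1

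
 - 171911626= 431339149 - 603250775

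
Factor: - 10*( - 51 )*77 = 39270 = 2^1 *3^1*5^1*7^1 * 11^1 *17^1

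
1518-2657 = - 1139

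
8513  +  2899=11412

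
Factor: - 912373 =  - 7^1*11^1 * 17^2*41^1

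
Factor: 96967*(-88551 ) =  -  3^2*13^1*7459^1*9839^1=-8586524817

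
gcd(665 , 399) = 133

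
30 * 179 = 5370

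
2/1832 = 1/916=0.00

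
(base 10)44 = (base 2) 101100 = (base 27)1H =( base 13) 35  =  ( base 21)22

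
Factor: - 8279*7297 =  - 17^1*487^1*7297^1 = - 60411863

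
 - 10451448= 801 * ( - 13048 )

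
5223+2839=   8062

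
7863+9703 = 17566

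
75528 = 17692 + 57836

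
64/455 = 64/455 = 0.14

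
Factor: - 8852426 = - 2^1*11^1* 402383^1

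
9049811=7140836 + 1908975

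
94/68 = 1+ 13/34 =1.38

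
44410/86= 516 + 17/43 = 516.40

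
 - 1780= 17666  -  19446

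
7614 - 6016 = 1598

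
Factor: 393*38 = 14934  =  2^1 * 3^1*19^1*131^1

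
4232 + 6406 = 10638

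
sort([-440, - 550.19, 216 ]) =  [ - 550.19,-440 , 216 ] 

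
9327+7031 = 16358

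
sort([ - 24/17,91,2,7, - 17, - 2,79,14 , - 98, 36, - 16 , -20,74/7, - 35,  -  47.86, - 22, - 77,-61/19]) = [ - 98, - 77, - 47.86, - 35, - 22, - 20, - 17, - 16, - 61/19, - 2, - 24/17,2,7,  74/7, 14,36,79,  91 ] 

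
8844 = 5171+3673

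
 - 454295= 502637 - 956932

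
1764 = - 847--2611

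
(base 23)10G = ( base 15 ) 265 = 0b1000100001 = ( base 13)32C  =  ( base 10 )545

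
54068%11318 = 8796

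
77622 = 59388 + 18234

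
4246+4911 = 9157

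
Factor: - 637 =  - 7^2*13^1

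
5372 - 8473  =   - 3101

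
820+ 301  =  1121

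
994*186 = 184884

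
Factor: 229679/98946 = 2^( - 1 ) *3^( - 2 )*23^(- 1)*31^2  =  961/414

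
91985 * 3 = 275955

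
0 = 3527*0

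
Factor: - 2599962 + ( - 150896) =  - 2750858 = - 2^1*11^1*19^1 * 6581^1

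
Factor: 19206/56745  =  22/65  =  2^1 * 5^( - 1)*11^1 * 13^( - 1 ) 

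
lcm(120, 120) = 120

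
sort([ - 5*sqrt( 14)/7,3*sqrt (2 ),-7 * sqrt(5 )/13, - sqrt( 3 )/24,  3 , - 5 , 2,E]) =[ - 5, - 5*sqrt(14) /7,-7*sqrt( 5 ) /13, - sqrt( 3 )/24 , 2,  E, 3,3*sqrt(2)]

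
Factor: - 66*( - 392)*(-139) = -2^4*3^1*7^2*11^1*139^1 = -  3596208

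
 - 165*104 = -17160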